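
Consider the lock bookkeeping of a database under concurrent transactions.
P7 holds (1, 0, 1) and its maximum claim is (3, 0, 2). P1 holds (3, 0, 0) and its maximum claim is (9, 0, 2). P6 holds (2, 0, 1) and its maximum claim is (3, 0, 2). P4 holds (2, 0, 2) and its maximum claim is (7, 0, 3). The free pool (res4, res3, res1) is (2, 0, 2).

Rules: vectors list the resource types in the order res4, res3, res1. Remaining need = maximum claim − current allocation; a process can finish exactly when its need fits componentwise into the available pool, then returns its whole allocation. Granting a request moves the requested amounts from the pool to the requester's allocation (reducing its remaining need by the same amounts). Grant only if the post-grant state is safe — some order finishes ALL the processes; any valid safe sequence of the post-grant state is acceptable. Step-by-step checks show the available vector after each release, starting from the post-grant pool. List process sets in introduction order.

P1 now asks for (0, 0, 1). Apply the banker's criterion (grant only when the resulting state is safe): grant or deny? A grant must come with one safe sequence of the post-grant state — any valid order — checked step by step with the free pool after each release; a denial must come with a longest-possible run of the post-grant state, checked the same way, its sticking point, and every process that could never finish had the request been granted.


GRANT — the state after the grant stays safe, e.g. via P7, P6, P4, P1.
Key observation: the transfer keeps a workable pool ((2, 0, 1)); P7 starts the safe sequence.
Step-by-step check of the post-grant state:
  pool = (2, 0, 1)
  P7 needs (2, 0, 1) <= (2, 0, 1) -> finishes; pool += (1, 0, 1) = (3, 0, 2)
  P6 needs (1, 0, 1) <= (3, 0, 2) -> finishes; pool += (2, 0, 1) = (5, 0, 3)
  P4 needs (5, 0, 1) <= (5, 0, 3) -> finishes; pool += (2, 0, 2) = (7, 0, 5)
  P1 needs (6, 0, 1) <= (7, 0, 5) -> finishes; pool += (3, 0, 1) = (10, 0, 6)


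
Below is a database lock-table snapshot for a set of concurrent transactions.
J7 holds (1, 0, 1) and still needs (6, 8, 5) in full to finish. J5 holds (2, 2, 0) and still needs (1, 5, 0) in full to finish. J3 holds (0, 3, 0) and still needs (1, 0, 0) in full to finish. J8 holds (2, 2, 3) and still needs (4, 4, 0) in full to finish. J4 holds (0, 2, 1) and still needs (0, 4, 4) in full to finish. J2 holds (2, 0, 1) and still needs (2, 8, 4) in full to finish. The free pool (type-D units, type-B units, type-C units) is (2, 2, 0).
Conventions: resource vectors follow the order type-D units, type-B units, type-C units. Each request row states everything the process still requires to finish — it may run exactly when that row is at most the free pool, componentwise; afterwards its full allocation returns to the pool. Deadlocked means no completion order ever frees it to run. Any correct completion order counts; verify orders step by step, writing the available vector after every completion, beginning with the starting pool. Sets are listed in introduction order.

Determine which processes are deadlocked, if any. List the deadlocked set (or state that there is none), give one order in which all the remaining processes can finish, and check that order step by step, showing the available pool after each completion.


Deadlocked: J7, J4 and J2.
Key observation: the wall is type-C units: completing J3, J5, J8 brings the pool only to (6, 9, 3), and all the rest need more.
A valid finishing order for the others: J3, J5, J8. Verifying each step:
  pool = (2, 2, 0)
  J3 needs (1, 0, 0) <= (2, 2, 0) -> finishes; pool += (0, 3, 0) = (2, 5, 0)
  J5 needs (1, 5, 0) <= (2, 5, 0) -> finishes; pool += (2, 2, 0) = (4, 7, 0)
  J8 needs (4, 4, 0) <= (4, 7, 0) -> finishes; pool += (2, 2, 3) = (6, 9, 3)
None of the blocked processes ever fits:
  J7 still needs (6, 8, 5) but only (6, 9, 3) is free — short on type-C units
  J4 still needs (0, 4, 4) but only (6, 9, 3) is free — short on type-C units
  J2 still needs (2, 8, 4) but only (6, 9, 3) is free — short on type-C units


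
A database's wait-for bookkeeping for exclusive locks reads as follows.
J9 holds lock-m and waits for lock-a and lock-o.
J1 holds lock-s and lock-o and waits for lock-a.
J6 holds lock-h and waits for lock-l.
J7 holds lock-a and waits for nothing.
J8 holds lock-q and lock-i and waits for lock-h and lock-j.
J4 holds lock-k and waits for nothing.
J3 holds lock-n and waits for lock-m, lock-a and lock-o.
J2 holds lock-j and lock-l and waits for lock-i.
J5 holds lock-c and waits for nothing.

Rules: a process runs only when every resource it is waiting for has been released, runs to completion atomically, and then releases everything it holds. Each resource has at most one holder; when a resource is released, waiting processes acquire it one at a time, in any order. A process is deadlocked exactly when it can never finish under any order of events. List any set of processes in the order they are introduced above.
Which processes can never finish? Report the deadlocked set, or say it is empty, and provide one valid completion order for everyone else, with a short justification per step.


The deadlocked set is J6, J8 and J2.
Key observation: the cycle J6 -> J2 -> J8 -> J6 can never break — each member waits on the next; no other process is dragged down with it.
The rest can finish in the order J5, J7, J1, J4, J9, J3.
Walking it through:
  J5 waits on nothing -> runs at once and releases lock-c
  J7 waits on nothing -> runs at once and releases lock-a
  J1 waits on lock-a — all released -> runs and releases lock-s and lock-o
  J4 waits on nothing -> runs at once and releases lock-k
  J9 waits on lock-a and lock-o — all released -> runs and releases lock-m
  J3 waits on lock-m, lock-a and lock-o — all released -> runs and releases lock-n


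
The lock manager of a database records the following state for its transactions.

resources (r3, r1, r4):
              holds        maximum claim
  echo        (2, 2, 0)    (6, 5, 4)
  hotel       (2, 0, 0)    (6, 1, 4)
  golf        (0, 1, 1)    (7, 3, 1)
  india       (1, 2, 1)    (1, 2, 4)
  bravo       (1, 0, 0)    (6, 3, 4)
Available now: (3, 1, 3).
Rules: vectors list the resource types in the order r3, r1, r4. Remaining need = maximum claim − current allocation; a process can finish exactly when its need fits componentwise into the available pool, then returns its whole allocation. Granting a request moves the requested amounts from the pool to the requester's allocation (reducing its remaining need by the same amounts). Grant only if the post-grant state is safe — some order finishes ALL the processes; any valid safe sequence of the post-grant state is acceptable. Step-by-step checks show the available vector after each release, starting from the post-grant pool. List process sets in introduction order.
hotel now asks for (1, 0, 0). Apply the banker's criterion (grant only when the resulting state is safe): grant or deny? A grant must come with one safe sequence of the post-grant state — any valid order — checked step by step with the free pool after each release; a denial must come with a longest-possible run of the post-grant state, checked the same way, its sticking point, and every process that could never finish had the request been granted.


GRANT — the state after the grant stays safe, e.g. via india, hotel, bravo, golf, echo.
Key observation: with (2, 1, 3) left after the transfer, india can run at once — the state stays safe.
Verifying the post-grant state step by step:
  pool = (2, 1, 3)
  run india (needs (0, 0, 3), free (2, 1, 3)); after release of (1, 2, 1) the pool is (3, 3, 4)
  run hotel (needs (3, 1, 4), free (3, 3, 4)); after release of (3, 0, 0) the pool is (6, 3, 4)
  run bravo (needs (5, 3, 4), free (6, 3, 4)); after release of (1, 0, 0) the pool is (7, 3, 4)
  run golf (needs (7, 2, 0), free (7, 3, 4)); after release of (0, 1, 1) the pool is (7, 4, 5)
  run echo (needs (4, 3, 4), free (7, 4, 5)); after release of (2, 2, 0) the pool is (9, 6, 5)


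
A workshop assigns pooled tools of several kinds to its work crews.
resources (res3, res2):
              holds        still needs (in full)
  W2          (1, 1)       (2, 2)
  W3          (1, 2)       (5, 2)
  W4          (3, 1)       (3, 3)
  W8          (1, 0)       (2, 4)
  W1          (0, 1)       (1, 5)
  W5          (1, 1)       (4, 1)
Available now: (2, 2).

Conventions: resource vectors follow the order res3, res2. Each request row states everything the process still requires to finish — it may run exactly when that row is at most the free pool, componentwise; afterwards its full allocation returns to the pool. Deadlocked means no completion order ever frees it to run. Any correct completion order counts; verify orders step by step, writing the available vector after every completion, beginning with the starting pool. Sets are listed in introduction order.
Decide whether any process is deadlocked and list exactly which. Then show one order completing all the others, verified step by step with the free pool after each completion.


No process is deadlocked.
Key observation: no deadlock: W2 fits now, and the freed resources carry the rest through.
The rest can finish in the order W2, W4, W5, W1, W8, W3. Check, step by step:
  pool = (2, 2)
  run W2 (needs (2, 2), free (2, 2)); after release of (1, 1) the pool is (3, 3)
  run W4 (needs (3, 3), free (3, 3)); after release of (3, 1) the pool is (6, 4)
  run W5 (needs (4, 1), free (6, 4)); after release of (1, 1) the pool is (7, 5)
  run W1 (needs (1, 5), free (7, 5)); after release of (0, 1) the pool is (7, 6)
  run W8 (needs (2, 4), free (7, 6)); after release of (1, 0) the pool is (8, 6)
  run W3 (needs (5, 2), free (8, 6)); after release of (1, 2) the pool is (9, 8)


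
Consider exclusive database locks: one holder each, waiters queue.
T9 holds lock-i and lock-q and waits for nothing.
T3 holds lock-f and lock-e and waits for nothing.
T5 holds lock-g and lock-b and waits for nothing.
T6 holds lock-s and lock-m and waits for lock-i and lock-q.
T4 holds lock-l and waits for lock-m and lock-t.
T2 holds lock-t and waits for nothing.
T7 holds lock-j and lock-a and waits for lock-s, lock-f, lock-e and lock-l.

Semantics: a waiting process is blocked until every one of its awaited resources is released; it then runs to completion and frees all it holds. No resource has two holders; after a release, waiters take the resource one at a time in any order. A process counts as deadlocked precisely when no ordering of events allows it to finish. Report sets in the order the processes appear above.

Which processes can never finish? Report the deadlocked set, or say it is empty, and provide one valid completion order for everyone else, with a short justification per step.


No process is deadlocked.
Key observation: there is no circular wait here — follow any chain and it reaches a process that is free to run now.
One completion order for the rest: T3, T9, T6, T2, T5, T4, T7.
Walking it through:
  T3: no waits; runs immediately, freeing lock-f and lock-e
  T9: no waits; runs immediately, freeing lock-i and lock-q
  T6: everything it awaited (lock-i and lock-q) is free; runs, freeing lock-s and lock-m
  T2: no waits; runs immediately, freeing lock-t
  T5: no waits; runs immediately, freeing lock-g and lock-b
  T4: everything it awaited (lock-m and lock-t) is free; runs, freeing lock-l
  T7: everything it awaited (lock-s, lock-f, lock-e and lock-l) is free; runs, freeing lock-j and lock-a


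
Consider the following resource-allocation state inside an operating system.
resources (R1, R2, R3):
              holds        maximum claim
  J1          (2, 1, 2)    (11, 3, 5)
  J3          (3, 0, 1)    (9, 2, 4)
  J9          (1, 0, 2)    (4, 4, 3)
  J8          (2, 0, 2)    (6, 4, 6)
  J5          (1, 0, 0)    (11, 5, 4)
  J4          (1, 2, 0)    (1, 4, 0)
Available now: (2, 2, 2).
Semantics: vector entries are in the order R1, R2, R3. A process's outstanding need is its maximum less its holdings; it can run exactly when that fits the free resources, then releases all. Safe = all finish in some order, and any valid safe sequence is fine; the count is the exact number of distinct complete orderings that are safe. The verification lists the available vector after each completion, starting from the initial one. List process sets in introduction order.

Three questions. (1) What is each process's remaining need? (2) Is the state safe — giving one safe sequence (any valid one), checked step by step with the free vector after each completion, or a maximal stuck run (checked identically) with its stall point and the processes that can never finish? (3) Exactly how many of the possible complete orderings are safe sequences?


(1) Need matrix, components ordered R1, R2, R3:
  J1: (9, 2, 3)
  J3: (6, 2, 3)
  J9: (3, 4, 1)
  J8: (4, 4, 4)
  J5: (10, 5, 4)
  J4: (0, 2, 0)
(2) SAFE. One safe sequence: J4, J9, J8, J3, J1, J5.
Key observation: the order's first zero-slack moment is J4 ((0, 2, 0) needed, (2, 2, 2) free — a requested resource with nothing to spare).
Check, step by step:
  pool = (2, 2, 2)
  J4 needs (0, 2, 0) <= (2, 2, 2) -> finishes; pool += (1, 2, 0) = (3, 4, 2)
  J9 needs (3, 4, 1) <= (3, 4, 2) -> finishes; pool += (1, 0, 2) = (4, 4, 4)
  J8 needs (4, 4, 4) <= (4, 4, 4) -> finishes; pool += (2, 0, 2) = (6, 4, 6)
  J3 needs (6, 2, 3) <= (6, 4, 6) -> finishes; pool += (3, 0, 1) = (9, 4, 7)
  J1 needs (9, 2, 3) <= (9, 4, 7) -> finishes; pool += (2, 1, 2) = (11, 5, 9)
  J5 needs (10, 5, 4) <= (11, 5, 9) -> finishes; pool += (1, 0, 0) = (12, 5, 9)
(3) Exactly 1 of the possible complete orderings is a safe sequence.


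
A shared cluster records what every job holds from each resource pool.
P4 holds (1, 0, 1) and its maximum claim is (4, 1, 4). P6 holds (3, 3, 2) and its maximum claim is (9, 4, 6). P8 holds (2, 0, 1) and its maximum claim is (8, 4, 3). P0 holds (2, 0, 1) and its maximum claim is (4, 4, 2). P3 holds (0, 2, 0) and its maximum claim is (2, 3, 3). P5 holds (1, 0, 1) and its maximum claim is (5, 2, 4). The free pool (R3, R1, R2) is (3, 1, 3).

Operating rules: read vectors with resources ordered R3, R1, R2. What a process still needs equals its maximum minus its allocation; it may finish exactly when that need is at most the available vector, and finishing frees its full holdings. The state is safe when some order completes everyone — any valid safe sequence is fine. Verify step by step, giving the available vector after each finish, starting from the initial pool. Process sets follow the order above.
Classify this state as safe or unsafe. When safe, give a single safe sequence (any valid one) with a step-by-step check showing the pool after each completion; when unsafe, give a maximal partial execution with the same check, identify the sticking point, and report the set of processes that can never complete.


UNSAFE — no complete ordering exists.
Key observation: after P3, P4, P5 the pool peaks at (5, 3, 5), and each blocked process is short somewhere: P6 on R3; P8 on R3, R1; P0 on R1.
Going as far as possible: P3, P4, P5; after that, nothing fits. Check, step by step:
  pool = (3, 1, 3)
  run P3 (needs (2, 1, 3), free (3, 1, 3)); after release of (0, 2, 0) the pool is (3, 3, 3)
  run P4 (needs (3, 1, 3), free (3, 3, 3)); after release of (1, 0, 1) the pool is (4, 3, 4)
  run P5 (needs (4, 2, 3), free (4, 3, 4)); after release of (1, 0, 1) the pool is (5, 3, 5)
  blocked: P6 wants (6, 1, 4), pool (5, 3, 5) — not enough R3
  blocked: P8 wants (6, 4, 2), pool (5, 3, 5) — not enough R3 and R1
  blocked: P0 wants (2, 4, 1), pool (5, 3, 5) — not enough R1
Permanently blocked: P6, P8 and P0.


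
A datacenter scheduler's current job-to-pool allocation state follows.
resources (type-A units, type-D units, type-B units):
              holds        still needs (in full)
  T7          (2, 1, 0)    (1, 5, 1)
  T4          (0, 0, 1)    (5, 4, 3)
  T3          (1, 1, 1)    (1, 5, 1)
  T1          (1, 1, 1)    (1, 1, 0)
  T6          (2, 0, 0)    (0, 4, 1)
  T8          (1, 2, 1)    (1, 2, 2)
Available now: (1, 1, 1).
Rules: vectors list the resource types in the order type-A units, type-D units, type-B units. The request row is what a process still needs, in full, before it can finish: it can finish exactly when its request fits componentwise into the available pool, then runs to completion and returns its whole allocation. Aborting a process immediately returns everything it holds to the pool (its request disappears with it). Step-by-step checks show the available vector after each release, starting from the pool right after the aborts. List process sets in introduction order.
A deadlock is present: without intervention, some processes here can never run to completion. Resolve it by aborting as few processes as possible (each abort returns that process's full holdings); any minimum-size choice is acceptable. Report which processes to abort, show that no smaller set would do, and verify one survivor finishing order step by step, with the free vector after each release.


The answer: abort T3.
Key observation: the deadlocked T7 becomes finishable only because T3 released (1, 1, 1); it completes at step 3 below.
No smaller set exists: with zero aborts the deadlock remains.
Survivors finish in the order: T1, T8, T7, T4, T6. Walking it through (pool after the aborts first):
  pool = (2, 2, 2)
  run T1 (needs (1, 1, 0), free (2, 2, 2)); after release of (1, 1, 1) the pool is (3, 3, 3)
  run T8 (needs (1, 2, 2), free (3, 3, 3)); after release of (1, 2, 1) the pool is (4, 5, 4)
  run T7 (needs (1, 5, 1), free (4, 5, 4)); after release of (2, 1, 0) the pool is (6, 6, 4)
  run T4 (needs (5, 4, 3), free (6, 6, 4)); after release of (0, 0, 1) the pool is (6, 6, 5)
  run T6 (needs (0, 4, 1), free (6, 6, 5)); after release of (2, 0, 0) the pool is (8, 6, 5)


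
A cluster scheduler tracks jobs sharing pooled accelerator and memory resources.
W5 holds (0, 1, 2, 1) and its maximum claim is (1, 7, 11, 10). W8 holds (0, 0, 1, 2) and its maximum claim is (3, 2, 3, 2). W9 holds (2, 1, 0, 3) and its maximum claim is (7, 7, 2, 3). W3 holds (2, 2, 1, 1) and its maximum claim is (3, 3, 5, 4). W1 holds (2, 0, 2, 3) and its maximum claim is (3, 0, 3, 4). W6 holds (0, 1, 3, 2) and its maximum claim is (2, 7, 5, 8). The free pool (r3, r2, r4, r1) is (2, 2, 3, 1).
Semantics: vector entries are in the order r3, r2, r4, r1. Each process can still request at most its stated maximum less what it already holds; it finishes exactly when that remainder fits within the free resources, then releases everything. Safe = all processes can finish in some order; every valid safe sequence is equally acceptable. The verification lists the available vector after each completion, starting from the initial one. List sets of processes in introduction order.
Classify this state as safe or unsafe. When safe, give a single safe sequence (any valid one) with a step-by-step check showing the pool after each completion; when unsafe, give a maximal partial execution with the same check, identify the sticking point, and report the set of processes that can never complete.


UNSAFE — no complete ordering exists.
Key observation: W1, W8, W3 can finish, but then (6, 4, 7, 7) is all there is, and the blocked group's r2 demands exceed it.
The run W1, W8, W3 cannot be extended any further. Verifying each step:
  pool = (2, 2, 3, 1)
  W1: need (1, 0, 1, 1) fits (2, 2, 3, 1); releases (2, 0, 2, 3), pool now (4, 2, 5, 4)
  W8: need (3, 2, 2, 0) fits (4, 2, 5, 4); releases (0, 0, 1, 2), pool now (4, 2, 6, 6)
  W3: need (1, 1, 4, 3) fits (4, 2, 6, 6); releases (2, 2, 1, 1), pool now (6, 4, 7, 7)
  W5 cannot run: need (1, 6, 9, 9) vs free (6, 4, 7, 7) (insufficient r2, r4 and r1)
  W9 cannot run: need (5, 6, 2, 0) vs free (6, 4, 7, 7) (insufficient r2)
  W6 cannot run: need (2, 6, 2, 6) vs free (6, 4, 7, 7) (insufficient r2)
Processes that can never finish: W5, W9 and W6.


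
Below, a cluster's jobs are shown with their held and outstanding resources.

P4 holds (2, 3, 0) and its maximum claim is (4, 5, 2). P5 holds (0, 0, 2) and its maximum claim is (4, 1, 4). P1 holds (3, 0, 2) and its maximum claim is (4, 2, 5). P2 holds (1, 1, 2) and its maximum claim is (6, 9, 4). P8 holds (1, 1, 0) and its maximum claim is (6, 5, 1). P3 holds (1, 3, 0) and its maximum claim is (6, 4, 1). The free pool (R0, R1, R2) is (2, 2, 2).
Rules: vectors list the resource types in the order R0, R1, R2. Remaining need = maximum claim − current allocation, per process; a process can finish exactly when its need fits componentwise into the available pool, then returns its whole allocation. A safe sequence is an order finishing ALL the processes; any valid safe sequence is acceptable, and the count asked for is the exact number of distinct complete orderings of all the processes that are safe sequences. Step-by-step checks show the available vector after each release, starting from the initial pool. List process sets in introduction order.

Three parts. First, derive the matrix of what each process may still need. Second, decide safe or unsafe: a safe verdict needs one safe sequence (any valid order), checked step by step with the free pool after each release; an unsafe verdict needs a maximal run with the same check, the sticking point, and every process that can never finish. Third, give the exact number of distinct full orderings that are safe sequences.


(1) Remaining need (order R0, R1, R2):
  P4: (2, 2, 2)
  P5: (4, 1, 2)
  P1: (1, 2, 3)
  P2: (5, 8, 2)
  P8: (5, 4, 1)
  P3: (5, 1, 1)
(2) SAFE. One safe sequence: P4, P5, P1, P3, P8, P2.
Key observation: the first exact fit in this order is P4 — it needs (2, 2, 2) with (2, 2, 2) free, meeting a requested resource to the last unit.
Verifying each step:
  pool = (2, 2, 2)
  P4: need (2, 2, 2) fits (2, 2, 2); releases (2, 3, 0), pool now (4, 5, 2)
  P5: need (4, 1, 2) fits (4, 5, 2); releases (0, 0, 2), pool now (4, 5, 4)
  P1: need (1, 2, 3) fits (4, 5, 4); releases (3, 0, 2), pool now (7, 5, 6)
  P3: need (5, 1, 1) fits (7, 5, 6); releases (1, 3, 0), pool now (8, 8, 6)
  P8: need (5, 4, 1) fits (8, 8, 6); releases (1, 1, 0), pool now (9, 9, 6)
  P2: need (5, 8, 2) fits (9, 9, 6); releases (1, 1, 2), pool now (10, 10, 8)
(3) Exactly 3 of the possible complete orderings are safe sequences.


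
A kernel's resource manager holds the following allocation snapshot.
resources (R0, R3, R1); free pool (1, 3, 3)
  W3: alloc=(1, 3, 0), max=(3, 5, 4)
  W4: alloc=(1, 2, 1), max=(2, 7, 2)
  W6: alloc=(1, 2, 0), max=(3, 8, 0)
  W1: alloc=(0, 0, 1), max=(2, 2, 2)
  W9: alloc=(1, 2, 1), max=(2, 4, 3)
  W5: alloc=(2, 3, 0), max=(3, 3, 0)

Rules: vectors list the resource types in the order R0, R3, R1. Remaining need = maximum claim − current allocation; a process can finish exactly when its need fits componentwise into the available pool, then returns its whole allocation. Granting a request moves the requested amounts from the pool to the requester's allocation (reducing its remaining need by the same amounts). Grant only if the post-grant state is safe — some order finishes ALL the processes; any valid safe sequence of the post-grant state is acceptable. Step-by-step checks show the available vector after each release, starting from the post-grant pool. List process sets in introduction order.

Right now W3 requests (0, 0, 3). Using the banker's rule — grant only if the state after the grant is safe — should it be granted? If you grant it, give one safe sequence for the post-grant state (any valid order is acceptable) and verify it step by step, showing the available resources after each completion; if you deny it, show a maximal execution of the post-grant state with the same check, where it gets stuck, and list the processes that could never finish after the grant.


DENY. Granting would leave the state unsafe.
Key observation: no order helps: past W5, W6, the free pool tops out at (4, 8, 0), below what each blocked process needs in R1.
After a pretend grant, a maximal execution: W5, W6 — then nothing else fits. Verifying each step:
  pool = (1, 3, 0)
  run W5 (needs (1, 0, 0), free (1, 3, 0)); after release of (2, 3, 0) the pool is (3, 6, 0)
  run W6 (needs (2, 6, 0), free (3, 6, 0)); after release of (1, 2, 0) the pool is (4, 8, 0)
  W3 cannot run: need (2, 2, 1) vs free (4, 8, 0) (insufficient R1)
  W4 cannot run: need (1, 5, 1) vs free (4, 8, 0) (insufficient R1)
  W1 cannot run: need (2, 2, 1) vs free (4, 8, 0) (insufficient R1)
  W9 cannot run: need (1, 2, 2) vs free (4, 8, 0) (insufficient R1)
Post-grant, the permanently blocked set is W3, W4, W1 and W9.


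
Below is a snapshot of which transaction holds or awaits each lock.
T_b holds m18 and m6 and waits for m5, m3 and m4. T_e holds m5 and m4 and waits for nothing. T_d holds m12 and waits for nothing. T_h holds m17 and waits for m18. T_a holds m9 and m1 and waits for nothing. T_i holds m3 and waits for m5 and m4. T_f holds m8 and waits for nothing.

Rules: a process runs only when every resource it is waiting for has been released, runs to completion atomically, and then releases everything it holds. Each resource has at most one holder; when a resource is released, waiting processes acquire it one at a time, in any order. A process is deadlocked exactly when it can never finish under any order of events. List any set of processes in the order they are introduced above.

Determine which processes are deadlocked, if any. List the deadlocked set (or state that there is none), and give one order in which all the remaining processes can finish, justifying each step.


No process is deadlocked.
Key observation: no waiting chain loops back on itself — every chain ends at a process that waits on nothing, so everyone eventually runs.
One completion order for the rest: T_d, T_e, T_f, T_a, T_i, T_b, T_h.
Check, step by step:
  T_d waits on nothing -> runs at once and releases m12
  T_e waits on nothing -> runs at once and releases m5 and m4
  T_f waits on nothing -> runs at once and releases m8
  T_a waits on nothing -> runs at once and releases m9 and m1
  run T_i (all its waits — m5 and m4 — are resolved); releases m3
  run T_b (all its waits — m5, m3 and m4 — are resolved); releases m18 and m6
  run T_h (all its waits — m18 — are resolved); releases m17


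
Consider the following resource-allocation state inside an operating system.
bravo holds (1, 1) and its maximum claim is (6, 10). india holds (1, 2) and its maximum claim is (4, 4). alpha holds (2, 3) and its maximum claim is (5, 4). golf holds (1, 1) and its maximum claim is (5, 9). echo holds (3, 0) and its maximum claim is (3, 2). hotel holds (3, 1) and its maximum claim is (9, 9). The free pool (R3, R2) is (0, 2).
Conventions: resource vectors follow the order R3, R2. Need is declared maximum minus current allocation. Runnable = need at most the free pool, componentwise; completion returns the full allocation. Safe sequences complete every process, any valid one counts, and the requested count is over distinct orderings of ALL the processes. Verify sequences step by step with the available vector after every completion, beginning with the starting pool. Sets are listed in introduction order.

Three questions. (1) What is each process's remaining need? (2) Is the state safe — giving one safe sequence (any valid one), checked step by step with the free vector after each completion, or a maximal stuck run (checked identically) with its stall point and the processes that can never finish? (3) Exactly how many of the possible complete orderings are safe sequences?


(1) Remaining need (order R3, R2):
  bravo: (5, 9)
  india: (3, 2)
  alpha: (3, 1)
  golf: (4, 8)
  echo: (0, 2)
  hotel: (6, 8)
(2) UNSAFE — no complete ordering exists.
Key observation: once echo, india, alpha finish, the pool peaks at (6, 7) — and every remaining process still needs more R2 than that.
Going as far as possible: echo, india, alpha; after that, nothing fits. Check, step by step:
  pool = (0, 2)
  echo needs (0, 2) <= (0, 2) -> finishes; pool += (3, 0) = (3, 2)
  india needs (3, 2) <= (3, 2) -> finishes; pool += (1, 2) = (4, 4)
  alpha needs (3, 1) <= (4, 4) -> finishes; pool += (2, 3) = (6, 7)
  bravo cannot run: need (5, 9) vs free (6, 7) (insufficient R2)
  golf cannot run: need (4, 8) vs free (6, 7) (insufficient R2)
  hotel cannot run: need (6, 8) vs free (6, 7) (insufficient R2)
Never able to finish: bravo, golf and hotel.
(3) Precisely 0 of the possible complete orderings are safe sequences.


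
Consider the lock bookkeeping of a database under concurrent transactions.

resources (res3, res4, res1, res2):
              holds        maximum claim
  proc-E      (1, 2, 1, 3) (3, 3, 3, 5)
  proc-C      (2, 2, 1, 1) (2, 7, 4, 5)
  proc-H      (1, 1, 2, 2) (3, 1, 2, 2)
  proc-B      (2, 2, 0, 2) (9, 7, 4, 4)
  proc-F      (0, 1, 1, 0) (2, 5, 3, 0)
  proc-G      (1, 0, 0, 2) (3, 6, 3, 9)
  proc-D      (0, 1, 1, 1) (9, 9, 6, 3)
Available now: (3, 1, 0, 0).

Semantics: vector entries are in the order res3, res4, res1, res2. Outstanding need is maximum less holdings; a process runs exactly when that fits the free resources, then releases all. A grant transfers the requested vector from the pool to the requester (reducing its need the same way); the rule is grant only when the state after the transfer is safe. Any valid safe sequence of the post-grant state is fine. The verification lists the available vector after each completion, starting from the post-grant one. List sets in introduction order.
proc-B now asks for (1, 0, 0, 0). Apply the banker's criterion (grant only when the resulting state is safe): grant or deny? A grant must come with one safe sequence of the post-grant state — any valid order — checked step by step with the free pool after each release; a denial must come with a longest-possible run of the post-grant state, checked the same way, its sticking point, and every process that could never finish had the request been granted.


GRANT — the state after the grant stays safe, e.g. via proc-H, proc-E, proc-F, proc-C, proc-B, proc-G, proc-D.
Key observation: with (2, 1, 0, 0) left after the transfer, proc-H can run at once — the state stays safe.
Step-by-step check of the post-grant state:
  pool = (2, 1, 0, 0)
  proc-H: need (2, 0, 0, 0) fits (2, 1, 0, 0); releases (1, 1, 2, 2), pool now (3, 2, 2, 2)
  proc-E: need (2, 1, 2, 2) fits (3, 2, 2, 2); releases (1, 2, 1, 3), pool now (4, 4, 3, 5)
  proc-F: need (2, 4, 2, 0) fits (4, 4, 3, 5); releases (0, 1, 1, 0), pool now (4, 5, 4, 5)
  proc-C: need (0, 5, 3, 4) fits (4, 5, 4, 5); releases (2, 2, 1, 1), pool now (6, 7, 5, 6)
  proc-B: need (6, 5, 4, 2) fits (6, 7, 5, 6); releases (3, 2, 0, 2), pool now (9, 9, 5, 8)
  proc-G: need (2, 6, 3, 7) fits (9, 9, 5, 8); releases (1, 0, 0, 2), pool now (10, 9, 5, 10)
  proc-D: need (9, 8, 5, 2) fits (10, 9, 5, 10); releases (0, 1, 1, 1), pool now (10, 10, 6, 11)


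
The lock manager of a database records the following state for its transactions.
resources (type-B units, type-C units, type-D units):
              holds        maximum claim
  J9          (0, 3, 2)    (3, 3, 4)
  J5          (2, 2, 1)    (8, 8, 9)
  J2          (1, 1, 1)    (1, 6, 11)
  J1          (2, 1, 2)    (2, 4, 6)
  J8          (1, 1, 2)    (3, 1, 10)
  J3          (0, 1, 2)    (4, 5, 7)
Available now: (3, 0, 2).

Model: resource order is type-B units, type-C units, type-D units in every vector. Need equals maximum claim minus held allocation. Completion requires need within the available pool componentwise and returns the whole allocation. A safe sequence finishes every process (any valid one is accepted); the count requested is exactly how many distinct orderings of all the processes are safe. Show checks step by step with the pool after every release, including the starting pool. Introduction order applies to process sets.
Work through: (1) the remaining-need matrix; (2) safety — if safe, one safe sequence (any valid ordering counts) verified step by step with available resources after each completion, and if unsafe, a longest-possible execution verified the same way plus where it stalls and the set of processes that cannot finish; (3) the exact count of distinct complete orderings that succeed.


(1) Remaining need (order type-B units, type-C units, type-D units):
  J9: (3, 0, 2)
  J5: (6, 6, 8)
  J2: (0, 5, 10)
  J1: (0, 3, 4)
  J8: (2, 0, 8)
  J3: (4, 4, 5)
(2) SAFE, for example via the order J9, J1, J3, J8, J5, J2.
Key observation: the order's first zero-slack moment is J9 ((3, 0, 2) needed, (3, 0, 2) free — a requested resource with nothing to spare).
Verifying each step:
  pool = (3, 0, 2)
  run J9 (needs (3, 0, 2), free (3, 0, 2)); after release of (0, 3, 2) the pool is (3, 3, 4)
  run J1 (needs (0, 3, 4), free (3, 3, 4)); after release of (2, 1, 2) the pool is (5, 4, 6)
  run J3 (needs (4, 4, 5), free (5, 4, 6)); after release of (0, 1, 2) the pool is (5, 5, 8)
  run J8 (needs (2, 0, 8), free (5, 5, 8)); after release of (1, 1, 2) the pool is (6, 6, 10)
  run J5 (needs (6, 6, 8), free (6, 6, 10)); after release of (2, 2, 1) the pool is (8, 8, 11)
  run J2 (needs (0, 5, 10), free (8, 8, 11)); after release of (1, 1, 1) the pool is (9, 9, 12)
(3) Exactly 2 of the possible complete orderings are safe sequences.


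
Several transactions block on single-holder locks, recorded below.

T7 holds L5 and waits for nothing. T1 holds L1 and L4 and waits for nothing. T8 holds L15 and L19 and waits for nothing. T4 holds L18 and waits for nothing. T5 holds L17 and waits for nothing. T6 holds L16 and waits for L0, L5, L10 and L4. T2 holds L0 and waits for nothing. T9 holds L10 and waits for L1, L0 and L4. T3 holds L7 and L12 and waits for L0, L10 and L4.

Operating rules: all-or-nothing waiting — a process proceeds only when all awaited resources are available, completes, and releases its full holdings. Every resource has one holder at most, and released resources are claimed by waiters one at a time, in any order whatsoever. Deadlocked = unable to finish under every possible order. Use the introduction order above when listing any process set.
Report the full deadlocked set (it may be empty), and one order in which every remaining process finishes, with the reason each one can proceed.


Nothing here is deadlocked.
Key observation: the wait graph is acyclic; completion cascades from the unblocked processes through everyone else.
The rest can finish in the order T1, T7, T5, T4, T2, T8, T9, T3, T6.
Step-by-step check:
  T1: no waits; runs immediately, freeing L1 and L4
  T7: no waits; runs immediately, freeing L5
  T5: no waits; runs immediately, freeing L17
  T4: no waits; runs immediately, freeing L18
  T2: no waits; runs immediately, freeing L0
  T8: no waits; runs immediately, freeing L15 and L19
  T9: everything it awaited (L1, L0 and L4) is free; runs, freeing L10
  T3: everything it awaited (L0, L10 and L4) is free; runs, freeing L7 and L12
  T6: everything it awaited (L0, L5, L10 and L4) is free; runs, freeing L16


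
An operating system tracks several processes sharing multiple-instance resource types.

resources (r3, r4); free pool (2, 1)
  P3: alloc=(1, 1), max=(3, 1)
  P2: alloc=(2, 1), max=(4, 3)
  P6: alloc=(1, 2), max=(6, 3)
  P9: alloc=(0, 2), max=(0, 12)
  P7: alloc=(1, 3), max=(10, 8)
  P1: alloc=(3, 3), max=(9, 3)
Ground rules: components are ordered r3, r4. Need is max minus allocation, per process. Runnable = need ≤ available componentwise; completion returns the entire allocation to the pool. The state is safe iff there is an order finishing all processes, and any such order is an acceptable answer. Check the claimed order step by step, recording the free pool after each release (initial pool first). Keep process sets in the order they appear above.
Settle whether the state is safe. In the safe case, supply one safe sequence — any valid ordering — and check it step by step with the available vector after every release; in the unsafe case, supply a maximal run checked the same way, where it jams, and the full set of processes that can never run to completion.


The state is SAFE; one workable sequence: P3, P2, P6, P1, P7, P9.
Key observation: the order's first zero-slack moment is P3 ((2, 0) needed, (2, 1) free — a requested resource with nothing to spare).
Step-by-step check:
  pool = (2, 1)
  P3: need (2, 0) fits (2, 1); releases (1, 1), pool now (3, 2)
  P2: need (2, 2) fits (3, 2); releases (2, 1), pool now (5, 3)
  P6: need (5, 1) fits (5, 3); releases (1, 2), pool now (6, 5)
  P1: need (6, 0) fits (6, 5); releases (3, 3), pool now (9, 8)
  P7: need (9, 5) fits (9, 8); releases (1, 3), pool now (10, 11)
  P9: need (0, 10) fits (10, 11); releases (0, 2), pool now (10, 13)


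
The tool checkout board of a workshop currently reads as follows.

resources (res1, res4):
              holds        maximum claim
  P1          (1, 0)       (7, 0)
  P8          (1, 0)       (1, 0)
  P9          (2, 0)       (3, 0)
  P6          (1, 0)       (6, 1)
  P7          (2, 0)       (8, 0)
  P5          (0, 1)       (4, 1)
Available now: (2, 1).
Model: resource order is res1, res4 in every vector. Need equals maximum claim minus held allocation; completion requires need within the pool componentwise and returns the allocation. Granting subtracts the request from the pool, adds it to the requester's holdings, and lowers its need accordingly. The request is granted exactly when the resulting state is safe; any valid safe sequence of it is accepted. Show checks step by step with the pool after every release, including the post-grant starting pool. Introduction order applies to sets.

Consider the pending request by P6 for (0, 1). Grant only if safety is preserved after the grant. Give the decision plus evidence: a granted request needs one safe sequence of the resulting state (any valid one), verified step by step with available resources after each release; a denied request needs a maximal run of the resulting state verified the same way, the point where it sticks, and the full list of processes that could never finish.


GRANT. The post-grant state is safe; one safe sequence: P8, P9, P5, P6, P7, P1.
Key observation: after the grant the pool drops to (2, 0), which still lets P8 finish first and unwind the rest.
Verifying the post-grant state step by step:
  pool = (2, 0)
  P8: need (0, 0) fits (2, 0); releases (1, 0), pool now (3, 0)
  P9: need (1, 0) fits (3, 0); releases (2, 0), pool now (5, 0)
  P5: need (4, 0) fits (5, 0); releases (0, 1), pool now (5, 1)
  P6: need (5, 0) fits (5, 1); releases (1, 1), pool now (6, 2)
  P7: need (6, 0) fits (6, 2); releases (2, 0), pool now (8, 2)
  P1: need (6, 0) fits (8, 2); releases (1, 0), pool now (9, 2)


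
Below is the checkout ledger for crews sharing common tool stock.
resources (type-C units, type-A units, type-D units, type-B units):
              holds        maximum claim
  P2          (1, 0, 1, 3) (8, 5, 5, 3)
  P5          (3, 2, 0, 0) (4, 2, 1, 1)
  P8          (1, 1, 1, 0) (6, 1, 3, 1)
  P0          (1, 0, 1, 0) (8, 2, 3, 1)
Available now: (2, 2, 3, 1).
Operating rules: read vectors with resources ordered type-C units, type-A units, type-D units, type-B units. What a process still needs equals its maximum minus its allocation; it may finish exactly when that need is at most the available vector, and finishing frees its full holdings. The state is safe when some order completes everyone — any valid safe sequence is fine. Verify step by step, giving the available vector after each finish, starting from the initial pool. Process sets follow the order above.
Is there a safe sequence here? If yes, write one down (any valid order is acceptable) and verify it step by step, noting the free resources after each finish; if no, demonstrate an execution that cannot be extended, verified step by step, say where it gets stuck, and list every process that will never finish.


UNSAFE — no complete ordering exists.
Key observation: no order helps: past P5, P8, the free pool tops out at (6, 5, 4, 1), below what each blocked process needs in type-C units.
The run P5, P8 cannot be extended any further. Verifying each step:
  pool = (2, 2, 3, 1)
  P5 needs (1, 0, 1, 1) <= (2, 2, 3, 1) -> finishes; pool += (3, 2, 0, 0) = (5, 4, 3, 1)
  P8 needs (5, 0, 2, 1) <= (5, 4, 3, 1) -> finishes; pool += (1, 1, 1, 0) = (6, 5, 4, 1)
  blocked: P2 wants (7, 5, 4, 0), pool (6, 5, 4, 1) — not enough type-C units
  blocked: P0 wants (7, 2, 2, 1), pool (6, 5, 4, 1) — not enough type-C units
Permanently blocked: P2 and P0.
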